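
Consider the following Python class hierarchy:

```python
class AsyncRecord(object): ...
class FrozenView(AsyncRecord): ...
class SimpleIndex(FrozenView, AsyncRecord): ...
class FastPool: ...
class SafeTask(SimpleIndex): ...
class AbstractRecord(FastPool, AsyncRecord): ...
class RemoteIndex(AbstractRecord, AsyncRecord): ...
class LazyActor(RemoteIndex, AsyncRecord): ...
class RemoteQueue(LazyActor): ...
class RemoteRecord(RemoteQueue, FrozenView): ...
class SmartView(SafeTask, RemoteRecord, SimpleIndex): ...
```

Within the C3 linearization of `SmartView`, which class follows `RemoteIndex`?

AbstractRecord

L[SmartView] = SmartView + merge(L[SafeTask], L[RemoteRecord], L[SimpleIndex], [SafeTask RemoteRecord SimpleIndex])
  take SafeTask:  [SafeTask SimpleIndex FrozenView AsyncRecord object] + [RemoteRecord RemoteQueue LazyActor RemoteIndex AbstractRecord FastPool FrozenView AsyncRecord object] + [SimpleIndex FrozenView AsyncRecord object] + [SafeTask RemoteRecord SimpleIndex]
  take RemoteRecord:  [SimpleIndex FrozenView AsyncRecord object] + [RemoteRecord RemoteQueue LazyActor RemoteIndex AbstractRecord FastPool FrozenView AsyncRecord object] + [SimpleIndex FrozenView AsyncRecord object] + [RemoteRecord SimpleIndex]
  take SimpleIndex:  [SimpleIndex FrozenView AsyncRecord object] + [RemoteQueue LazyActor RemoteIndex AbstractRecord FastPool FrozenView AsyncRecord object] + [SimpleIndex FrozenView AsyncRecord object] + [SimpleIndex]
  take RemoteQueue:  [FrozenView AsyncRecord object] + [RemoteQueue LazyActor RemoteIndex AbstractRecord FastPool FrozenView AsyncRecord object] + [FrozenView AsyncRecord object]
  take LazyActor:  [FrozenView AsyncRecord object] + [LazyActor RemoteIndex AbstractRecord FastPool FrozenView AsyncRecord object] + [FrozenView AsyncRecord object]
  take RemoteIndex:  [FrozenView AsyncRecord object] + [RemoteIndex AbstractRecord FastPool FrozenView AsyncRecord object] + [FrozenView AsyncRecord object]
  take AbstractRecord:  [FrozenView AsyncRecord object] + [AbstractRecord FastPool FrozenView AsyncRecord object] + [FrozenView AsyncRecord object]
  take FastPool:  [FrozenView AsyncRecord object] + [FastPool FrozenView AsyncRecord object] + [FrozenView AsyncRecord object]
  take FrozenView:  [FrozenView AsyncRecord object] + [FrozenView AsyncRecord object] + [FrozenView AsyncRecord object]
  take AsyncRecord:  [AsyncRecord object] + [AsyncRecord object] + [AsyncRecord object]
  take object:  [object] + [object] + [object]
MRO: SmartView SafeTask RemoteRecord SimpleIndex RemoteQueue LazyActor RemoteIndex AbstractRecord FastPool FrozenView AsyncRecord object
RemoteIndex is at position 6; next is AbstractRecord.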